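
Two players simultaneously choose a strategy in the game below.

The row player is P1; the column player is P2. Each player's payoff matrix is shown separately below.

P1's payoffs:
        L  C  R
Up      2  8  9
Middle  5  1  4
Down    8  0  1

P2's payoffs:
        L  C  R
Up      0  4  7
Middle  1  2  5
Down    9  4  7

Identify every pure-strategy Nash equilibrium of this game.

For each strategy profile, look for a profitable unilateral deviation.
(Up, L): P1 can switch to Middle (2 → 5). Not NE.
(Up, C): P2 can switch to R (4 → 7). Not NE.
(Up, R): P1 gets 9, best alternative 4; P2 gets 7, best alternative 4. No profitable deviation — NE.
(Middle, L): P1 can switch to Down (5 → 8). Not NE.
(Middle, C): P1 can switch to Up (1 → 8). Not NE.
(Middle, R): P1 can switch to Up (4 → 9). Not NE.
(Down, L): P1 gets 8, best alternative 5; P2 gets 9, best alternative 7. No profitable deviation — NE.
(Down, C): P1 can switch to Up (0 → 8). Not NE.
(Down, R): P1 can switch to Up (1 → 9). Not NE.

Pure-strategy Nash equilibria: (Up, R), (Down, L)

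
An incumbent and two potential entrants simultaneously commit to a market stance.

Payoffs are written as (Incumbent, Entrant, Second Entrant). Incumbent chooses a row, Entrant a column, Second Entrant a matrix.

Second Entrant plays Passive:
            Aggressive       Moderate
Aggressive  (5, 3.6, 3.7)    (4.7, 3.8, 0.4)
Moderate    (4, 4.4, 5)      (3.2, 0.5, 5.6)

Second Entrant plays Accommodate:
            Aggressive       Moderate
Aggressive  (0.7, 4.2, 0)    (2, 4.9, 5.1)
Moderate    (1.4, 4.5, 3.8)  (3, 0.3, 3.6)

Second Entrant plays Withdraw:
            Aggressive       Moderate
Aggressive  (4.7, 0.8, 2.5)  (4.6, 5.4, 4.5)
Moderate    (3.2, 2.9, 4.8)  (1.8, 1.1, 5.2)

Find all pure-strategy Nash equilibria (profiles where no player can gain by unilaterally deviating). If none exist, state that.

There is no pure-strategy Nash equilibrium.

(Aggressive, Aggressive, Passive): Entrant can switch to Moderate (3.6 → 3.8). Not NE.
(Aggressive, Aggressive, Accommodate): Incumbent can switch to Moderate (0.7 → 1.4). Not NE.
(Aggressive, Aggressive, Withdraw): Entrant can switch to Moderate (0.8 → 5.4). Not NE.
(Aggressive, Moderate, Passive): Second Entrant can switch to Accommodate (0.4 → 5.1). Not NE.
(Aggressive, Moderate, Accommodate): Incumbent can switch to Moderate (2 → 3). Not NE.
(Aggressive, Moderate, Withdraw): Second Entrant can switch to Accommodate (4.5 → 5.1). Not NE.
(Moderate, Aggressive, Passive): Incumbent can switch to Aggressive (4 → 5). Not NE.
(Moderate, Aggressive, Accommodate): Second Entrant can switch to Passive (3.8 → 5). Not NE.
(The remaining 4 profiles each have a profitable deviation by the same check.)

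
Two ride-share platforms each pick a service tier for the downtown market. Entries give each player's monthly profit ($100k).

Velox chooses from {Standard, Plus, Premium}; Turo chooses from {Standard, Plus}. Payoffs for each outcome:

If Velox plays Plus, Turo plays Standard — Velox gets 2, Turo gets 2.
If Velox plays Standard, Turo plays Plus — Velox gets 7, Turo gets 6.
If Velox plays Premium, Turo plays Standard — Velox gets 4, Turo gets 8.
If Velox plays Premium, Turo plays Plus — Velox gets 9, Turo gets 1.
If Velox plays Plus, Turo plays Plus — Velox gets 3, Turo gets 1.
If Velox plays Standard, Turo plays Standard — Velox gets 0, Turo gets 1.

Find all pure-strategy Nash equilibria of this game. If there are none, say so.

The unique pure-strategy Nash equilibrium is (Premium, Standard).

For each player, find the best response to each opponent profile; mutual best responses are the pure NE.
Velox against Standard: payoffs 0, 2, 4 → best response Premium.
Velox against Plus: payoffs 7, 3, 9 → best response Premium.
Turo against Standard: payoffs 1, 6 → best response Plus.
Turo against Plus: payoffs 2, 1 → best response Standard.
Turo against Premium: payoffs 8, 1 → best response Standard.
Mutual best responses: (Premium, Standard).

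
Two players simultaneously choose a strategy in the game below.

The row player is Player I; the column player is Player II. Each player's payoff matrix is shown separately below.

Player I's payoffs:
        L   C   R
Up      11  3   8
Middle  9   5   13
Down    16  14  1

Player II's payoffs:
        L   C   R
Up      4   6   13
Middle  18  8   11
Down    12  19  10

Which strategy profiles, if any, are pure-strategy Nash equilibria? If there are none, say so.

The unique pure-strategy Nash equilibrium is (Down, C).

For each player, find the best response to each opponent profile; mutual best responses are the pure NE.
Player I against L: payoffs 11, 9, 16 → best response Down.
Player I against C: payoffs 3, 5, 14 → best response Down.
Player I against R: payoffs 8, 13, 1 → best response Middle.
Player II against Up: payoffs 4, 6, 13 → best response R.
Player II against Middle: payoffs 18, 8, 11 → best response L.
Player II against Down: payoffs 12, 19, 10 → best response C.
Mutual best responses: (Down, C).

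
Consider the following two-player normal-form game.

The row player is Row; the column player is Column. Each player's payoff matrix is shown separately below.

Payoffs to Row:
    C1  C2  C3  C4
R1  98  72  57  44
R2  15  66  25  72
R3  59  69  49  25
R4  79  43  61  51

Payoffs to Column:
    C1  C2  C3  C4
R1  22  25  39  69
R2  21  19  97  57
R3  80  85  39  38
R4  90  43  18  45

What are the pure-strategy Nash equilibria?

Mark each player's best response to every combination of opponents' strategies; a profile where every player is best-responding is a pure Nash equilibrium.
Row against C1: payoffs 98, 15, 59, 79 → best response R1.
Row against C2: payoffs 72, 66, 69, 43 → best response R1.
Row against C3: payoffs 57, 25, 49, 61 → best response R4.
Row against C4: payoffs 44, 72, 25, 51 → best response R2.
Column against R1: payoffs 22, 25, 39, 69 → best response C4.
Column against R2: payoffs 21, 19, 97, 57 → best response C3.
Column against R3: payoffs 80, 85, 39, 38 → best response C2.
Column against R4: payoffs 90, 43, 18, 45 → best response C1.
No profile is a mutual best response for all players.

No pure-strategy Nash equilibrium.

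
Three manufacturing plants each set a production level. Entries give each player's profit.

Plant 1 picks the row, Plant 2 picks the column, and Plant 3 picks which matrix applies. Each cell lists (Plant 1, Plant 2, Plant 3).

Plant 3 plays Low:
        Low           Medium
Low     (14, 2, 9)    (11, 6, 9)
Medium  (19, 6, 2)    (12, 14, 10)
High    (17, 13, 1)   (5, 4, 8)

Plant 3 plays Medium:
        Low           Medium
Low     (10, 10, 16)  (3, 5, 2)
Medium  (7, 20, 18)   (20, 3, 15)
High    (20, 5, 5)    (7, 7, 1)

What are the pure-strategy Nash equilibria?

For each player, find the best response to each opponent profile; mutual best responses are the pure NE.
Plant 1 against (Low, Low): payoffs 14, 19, 17 → best response Medium.
Plant 1 against (Low, Medium): payoffs 10, 7, 20 → best response High.
Plant 1 against (Medium, Low): payoffs 11, 12, 5 → best response Medium.
Plant 1 against (Medium, Medium): payoffs 3, 20, 7 → best response Medium.
Plant 2 against (Low, Low): payoffs 2, 6 → best response Medium.
Plant 2 against (Low, Medium): payoffs 10, 5 → best response Low.
Plant 2 against (Medium, Low): payoffs 6, 14 → best response Medium.
Plant 2 against (Medium, Medium): payoffs 20, 3 → best response Low.
Plant 2 against (High, Low): payoffs 13, 4 → best response Low.
Plant 2 against (High, Medium): payoffs 5, 7 → best response Medium.
Plant 3 against (Low, Low): payoffs 9, 16 → best response Medium.
Plant 3 against (Low, Medium): payoffs 9, 2 → best response Low.
Plant 3 against (Medium, Low): payoffs 2, 18 → best response Medium.
Plant 3 against (Medium, Medium): payoffs 10, 15 → best response Medium.
Plant 3 against (High, Low): payoffs 1, 5 → best response Medium.
Plant 3 against (High, Medium): payoffs 8, 1 → best response Low.
No profile is a mutual best response for all players.

This game has no pure Nash equilibrium.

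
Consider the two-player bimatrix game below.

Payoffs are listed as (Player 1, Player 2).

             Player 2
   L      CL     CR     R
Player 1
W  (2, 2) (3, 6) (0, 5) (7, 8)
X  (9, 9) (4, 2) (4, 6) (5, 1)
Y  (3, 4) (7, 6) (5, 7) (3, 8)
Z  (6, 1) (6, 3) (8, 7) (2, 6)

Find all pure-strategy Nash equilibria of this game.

Player 1 against L: payoffs 2, 9, 3, 6 → best response X.
Player 1 against CL: payoffs 3, 4, 7, 6 → best response Y.
Player 1 against CR: payoffs 0, 4, 5, 8 → best response Z.
Player 1 against R: payoffs 7, 5, 3, 2 → best response W.
Player 2 against W: payoffs 2, 6, 5, 8 → best response R.
Player 2 against X: payoffs 9, 2, 6, 1 → best response L.
Player 2 against Y: payoffs 4, 6, 7, 8 → best response R.
Player 2 against Z: payoffs 1, 3, 7, 6 → best response CR.
Mutual best responses: (W, R); (X, L); (Z, CR).

The pure Nash equilibria are (W, R) and (X, L) and (Z, CR).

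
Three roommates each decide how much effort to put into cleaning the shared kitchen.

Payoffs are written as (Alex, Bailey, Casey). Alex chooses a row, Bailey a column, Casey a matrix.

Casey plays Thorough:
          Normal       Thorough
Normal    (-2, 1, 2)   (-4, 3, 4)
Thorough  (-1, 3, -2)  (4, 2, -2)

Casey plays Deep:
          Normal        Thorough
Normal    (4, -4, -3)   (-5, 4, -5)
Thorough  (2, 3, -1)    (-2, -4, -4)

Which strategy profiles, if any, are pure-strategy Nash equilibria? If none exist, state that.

This game has no pure Nash equilibrium.

(Normal, Normal, Thorough): Alex can switch to Thorough (-2 → -1). Not NE.
(Normal, Normal, Deep): Bailey can switch to Thorough (-4 → 4). Not NE.
(Normal, Thorough, Thorough): Alex can switch to Thorough (-4 → 4). Not NE.
(Normal, Thorough, Deep): Alex can switch to Thorough (-5 → -2). Not NE.
(Thorough, Normal, Thorough): Casey can switch to Deep (-2 → -1). Not NE.
(Thorough, Normal, Deep): Alex can switch to Normal (2 → 4). Not NE.
(Thorough, Thorough, Thorough): Bailey can switch to Normal (2 → 3). Not NE.
(Thorough, Thorough, Deep): Bailey can switch to Normal (-4 → 3). Not NE.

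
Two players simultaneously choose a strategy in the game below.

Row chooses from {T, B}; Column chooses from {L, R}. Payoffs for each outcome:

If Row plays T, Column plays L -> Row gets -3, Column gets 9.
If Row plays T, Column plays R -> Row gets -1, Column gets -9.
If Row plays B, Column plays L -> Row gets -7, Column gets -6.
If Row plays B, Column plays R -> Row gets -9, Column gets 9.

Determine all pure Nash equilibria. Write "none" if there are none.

(T, L)

(T, L): Row gets -3, best alternative -7; Column gets 9, best alternative -9. No profitable deviation — NE.
(T, R): Column can switch to L (-9 → 9). Not NE.
(B, L): Row can switch to T (-7 → -3). Not NE.
(B, R): Row can switch to T (-9 → -1). Not NE.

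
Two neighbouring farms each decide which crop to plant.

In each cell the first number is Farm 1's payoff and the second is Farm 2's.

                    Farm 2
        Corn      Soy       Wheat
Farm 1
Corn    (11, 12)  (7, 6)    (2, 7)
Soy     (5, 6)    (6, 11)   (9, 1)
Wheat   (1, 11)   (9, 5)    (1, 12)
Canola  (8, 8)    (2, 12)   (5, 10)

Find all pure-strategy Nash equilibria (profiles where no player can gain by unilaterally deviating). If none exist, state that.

(Corn, Corn): Farm 1 gets 11, best alternative 8; Farm 2 gets 12, best alternative 7. No profitable deviation — NE.
(Corn, Soy): Farm 1 can switch to Wheat (7 → 9). Not NE.
(Corn, Wheat): Farm 1 can switch to Soy (2 → 9). Not NE.
(Soy, Corn): Farm 1 can switch to Corn (5 → 11). Not NE.
(Soy, Soy): Farm 1 can switch to Corn (6 → 7). Not NE.
(Soy, Wheat): Farm 2 can switch to Corn (1 → 6). Not NE.
(Wheat, Corn): Farm 1 can switch to Corn (1 → 11). Not NE.
(The remaining 5 profiles each have a profitable deviation by the same check.)

(Corn, Corn)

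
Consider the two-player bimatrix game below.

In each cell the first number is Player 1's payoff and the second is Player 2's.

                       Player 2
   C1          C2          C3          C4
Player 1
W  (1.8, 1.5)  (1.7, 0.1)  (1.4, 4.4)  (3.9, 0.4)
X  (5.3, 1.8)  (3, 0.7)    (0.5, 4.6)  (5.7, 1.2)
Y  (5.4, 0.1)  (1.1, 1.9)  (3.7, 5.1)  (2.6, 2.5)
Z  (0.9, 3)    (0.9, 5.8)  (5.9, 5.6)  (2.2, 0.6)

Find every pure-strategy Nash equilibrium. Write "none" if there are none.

No pure-strategy Nash equilibrium.

Player 1 against C1: payoffs 1.8, 5.3, 5.4, 0.9 → best response Y.
Player 1 against C2: payoffs 1.7, 3, 1.1, 0.9 → best response X.
Player 1 against C3: payoffs 1.4, 0.5, 3.7, 5.9 → best response Z.
Player 1 against C4: payoffs 3.9, 5.7, 2.6, 2.2 → best response X.
Player 2 against W: payoffs 1.5, 0.1, 4.4, 0.4 → best response C3.
Player 2 against X: payoffs 1.8, 0.7, 4.6, 1.2 → best response C3.
Player 2 against Y: payoffs 0.1, 1.9, 5.1, 2.5 → best response C3.
Player 2 against Z: payoffs 3, 5.8, 5.6, 0.6 → best response C2.
No profile is a mutual best response for all players.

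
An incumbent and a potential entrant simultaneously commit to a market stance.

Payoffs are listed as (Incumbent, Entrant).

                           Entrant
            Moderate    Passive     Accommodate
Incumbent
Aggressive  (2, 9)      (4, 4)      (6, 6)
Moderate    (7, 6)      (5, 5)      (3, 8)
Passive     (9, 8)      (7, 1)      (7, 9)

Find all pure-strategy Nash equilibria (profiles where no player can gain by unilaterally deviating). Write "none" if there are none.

(Aggressive, Moderate): Incumbent can switch to Moderate (2 → 7). Not NE.
(Aggressive, Passive): Incumbent can switch to Moderate (4 → 5). Not NE.
(Aggressive, Accommodate): Incumbent can switch to Passive (6 → 7). Not NE.
(Moderate, Moderate): Incumbent can switch to Passive (7 → 9). Not NE.
(Moderate, Passive): Incumbent can switch to Passive (5 → 7). Not NE.
(Moderate, Accommodate): Incumbent can switch to Aggressive (3 → 6). Not NE.
(Passive, Moderate): Entrant can switch to Accommodate (8 → 9). Not NE.
(Passive, Passive): Entrant can switch to Moderate (1 → 8). Not NE.
(Passive, Accommodate): Incumbent gets 7, best alternative 6; Entrant gets 9, best alternative 8. No profitable deviation — NE.

The unique pure-strategy Nash equilibrium is (Passive, Accommodate).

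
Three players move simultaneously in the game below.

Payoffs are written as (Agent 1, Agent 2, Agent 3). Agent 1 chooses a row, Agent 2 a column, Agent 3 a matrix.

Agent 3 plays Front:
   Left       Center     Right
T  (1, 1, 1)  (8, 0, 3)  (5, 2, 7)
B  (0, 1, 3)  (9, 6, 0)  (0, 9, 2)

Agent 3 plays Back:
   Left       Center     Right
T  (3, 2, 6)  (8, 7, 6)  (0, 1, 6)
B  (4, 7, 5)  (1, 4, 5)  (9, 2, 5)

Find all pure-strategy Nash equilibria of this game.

Mark each player's best response to every combination of opponents' strategies; a profile where every player is best-responding is a pure Nash equilibrium.
Agent 1 against (Left, Front): payoffs 1, 0 → best response T.
Agent 1 against (Left, Back): payoffs 3, 4 → best response B.
Agent 1 against (Center, Front): payoffs 8, 9 → best response B.
Agent 1 against (Center, Back): payoffs 8, 1 → best response T.
Agent 1 against (Right, Front): payoffs 5, 0 → best response T.
Agent 1 against (Right, Back): payoffs 0, 9 → best response B.
Agent 2 against (T, Front): payoffs 1, 0, 2 → best response Right.
Agent 2 against (T, Back): payoffs 2, 7, 1 → best response Center.
Agent 2 against (B, Front): payoffs 1, 6, 9 → best response Right.
Agent 2 against (B, Back): payoffs 7, 4, 2 → best response Left.
Agent 3 against (T, Left): payoffs 1, 6 → best response Back.
Agent 3 against (T, Center): payoffs 3, 6 → best response Back.
Agent 3 against (T, Right): payoffs 7, 6 → best response Front.
Agent 3 against (B, Left): payoffs 3, 5 → best response Back.
Agent 3 against (B, Center): payoffs 0, 5 → best response Back.
Agent 3 against (B, Right): payoffs 2, 5 → best response Back.
Mutual best responses: (T, Center, Back); (T, Right, Front); (B, Left, Back).

(T, Center, Back), (T, Right, Front), (B, Left, Back)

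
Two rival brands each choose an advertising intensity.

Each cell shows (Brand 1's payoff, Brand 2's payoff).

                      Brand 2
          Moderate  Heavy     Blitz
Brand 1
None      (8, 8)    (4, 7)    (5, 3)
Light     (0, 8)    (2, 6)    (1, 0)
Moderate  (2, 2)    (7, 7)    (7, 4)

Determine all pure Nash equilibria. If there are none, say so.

Mark each player's best response to every combination of opponents' strategies; a profile where every player is best-responding is a pure Nash equilibrium.
Brand 1 against Moderate: payoffs 8, 0, 2 → best response None.
Brand 1 against Heavy: payoffs 4, 2, 7 → best response Moderate.
Brand 1 against Blitz: payoffs 5, 1, 7 → best response Moderate.
Brand 2 against None: payoffs 8, 7, 3 → best response Moderate.
Brand 2 against Light: payoffs 8, 6, 0 → best response Moderate.
Brand 2 against Moderate: payoffs 2, 7, 4 → best response Heavy.
Mutual best responses: (None, Moderate); (Moderate, Heavy).

The pure Nash equilibria are (None, Moderate), (Moderate, Heavy).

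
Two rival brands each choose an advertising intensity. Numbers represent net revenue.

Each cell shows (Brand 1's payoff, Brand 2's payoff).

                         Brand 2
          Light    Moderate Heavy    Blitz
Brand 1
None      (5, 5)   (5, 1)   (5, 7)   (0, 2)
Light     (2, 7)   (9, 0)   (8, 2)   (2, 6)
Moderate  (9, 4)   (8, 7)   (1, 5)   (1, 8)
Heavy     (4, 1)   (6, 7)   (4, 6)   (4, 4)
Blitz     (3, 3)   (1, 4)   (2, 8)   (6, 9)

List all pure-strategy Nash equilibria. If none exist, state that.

The unique pure-strategy Nash equilibrium is (Blitz, Blitz).

For each player, find the best response to each opponent profile; mutual best responses are the pure NE.
Brand 1 against Light: payoffs 5, 2, 9, 4, 3 → best response Moderate.
Brand 1 against Moderate: payoffs 5, 9, 8, 6, 1 → best response Light.
Brand 1 against Heavy: payoffs 5, 8, 1, 4, 2 → best response Light.
Brand 1 against Blitz: payoffs 0, 2, 1, 4, 6 → best response Blitz.
Brand 2 against None: payoffs 5, 1, 7, 2 → best response Heavy.
Brand 2 against Light: payoffs 7, 0, 2, 6 → best response Light.
Brand 2 against Moderate: payoffs 4, 7, 5, 8 → best response Blitz.
Brand 2 against Heavy: payoffs 1, 7, 6, 4 → best response Moderate.
Brand 2 against Blitz: payoffs 3, 4, 8, 9 → best response Blitz.
Mutual best responses: (Blitz, Blitz).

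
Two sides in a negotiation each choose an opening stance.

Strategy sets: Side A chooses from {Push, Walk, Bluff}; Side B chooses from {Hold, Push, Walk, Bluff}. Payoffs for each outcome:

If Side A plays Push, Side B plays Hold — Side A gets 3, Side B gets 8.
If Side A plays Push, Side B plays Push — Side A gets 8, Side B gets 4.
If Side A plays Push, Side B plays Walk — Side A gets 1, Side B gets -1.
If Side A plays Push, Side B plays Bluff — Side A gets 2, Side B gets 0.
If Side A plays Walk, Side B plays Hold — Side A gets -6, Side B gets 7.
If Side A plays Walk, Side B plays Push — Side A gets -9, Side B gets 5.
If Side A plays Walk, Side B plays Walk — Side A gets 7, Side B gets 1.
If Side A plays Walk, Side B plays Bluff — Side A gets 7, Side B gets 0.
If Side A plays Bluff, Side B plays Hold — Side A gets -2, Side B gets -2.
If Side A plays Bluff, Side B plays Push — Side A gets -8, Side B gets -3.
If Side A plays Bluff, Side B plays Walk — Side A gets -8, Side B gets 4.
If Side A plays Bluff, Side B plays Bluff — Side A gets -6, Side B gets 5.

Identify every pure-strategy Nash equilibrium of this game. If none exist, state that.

Pure NE: (Push, Hold)

For each player, find the best response to each opponent profile; mutual best responses are the pure NE.
Side A against Hold: payoffs 3, -6, -2 → best response Push.
Side A against Push: payoffs 8, -9, -8 → best response Push.
Side A against Walk: payoffs 1, 7, -8 → best response Walk.
Side A against Bluff: payoffs 2, 7, -6 → best response Walk.
Side B against Push: payoffs 8, 4, -1, 0 → best response Hold.
Side B against Walk: payoffs 7, 5, 1, 0 → best response Hold.
Side B against Bluff: payoffs -2, -3, 4, 5 → best response Bluff.
Mutual best responses: (Push, Hold).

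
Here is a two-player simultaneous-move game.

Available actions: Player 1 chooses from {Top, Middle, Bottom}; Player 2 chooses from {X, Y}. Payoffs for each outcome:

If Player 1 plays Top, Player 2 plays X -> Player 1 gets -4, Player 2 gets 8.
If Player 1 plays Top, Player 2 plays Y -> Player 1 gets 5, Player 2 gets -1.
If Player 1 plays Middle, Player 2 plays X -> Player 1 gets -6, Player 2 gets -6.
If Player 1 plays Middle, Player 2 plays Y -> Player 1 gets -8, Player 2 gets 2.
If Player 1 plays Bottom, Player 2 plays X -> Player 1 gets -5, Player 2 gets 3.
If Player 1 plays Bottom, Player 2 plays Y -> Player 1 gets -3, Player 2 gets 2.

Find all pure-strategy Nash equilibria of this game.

Player 1 against X: payoffs -4, -6, -5 → best response Top.
Player 1 against Y: payoffs 5, -8, -3 → best response Top.
Player 2 against Top: payoffs 8, -1 → best response X.
Player 2 against Middle: payoffs -6, 2 → best response Y.
Player 2 against Bottom: payoffs 3, 2 → best response X.
Mutual best responses: (Top, X).

The unique pure-strategy Nash equilibrium is (Top, X).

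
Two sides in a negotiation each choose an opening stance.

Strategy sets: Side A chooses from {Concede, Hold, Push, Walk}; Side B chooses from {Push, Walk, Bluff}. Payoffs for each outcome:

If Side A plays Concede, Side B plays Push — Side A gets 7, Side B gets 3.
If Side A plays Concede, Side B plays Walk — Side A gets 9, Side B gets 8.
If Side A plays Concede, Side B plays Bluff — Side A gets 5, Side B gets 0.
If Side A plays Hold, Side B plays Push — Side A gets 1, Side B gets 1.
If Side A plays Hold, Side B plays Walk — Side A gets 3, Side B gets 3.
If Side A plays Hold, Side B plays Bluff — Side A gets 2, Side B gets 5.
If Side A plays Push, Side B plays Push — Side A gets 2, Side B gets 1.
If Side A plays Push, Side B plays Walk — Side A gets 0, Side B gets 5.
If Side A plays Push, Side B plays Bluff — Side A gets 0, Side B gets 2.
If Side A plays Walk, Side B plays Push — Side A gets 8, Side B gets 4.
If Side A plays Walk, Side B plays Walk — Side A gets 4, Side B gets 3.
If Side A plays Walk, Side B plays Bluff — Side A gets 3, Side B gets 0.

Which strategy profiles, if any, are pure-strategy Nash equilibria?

The pure Nash equilibria are (Concede, Walk), (Walk, Push).

(Concede, Push): Side A can switch to Walk (7 → 8). Not NE.
(Concede, Walk): Side A gets 9, best alternative 4; Side B gets 8, best alternative 3. No profitable deviation — NE.
(Concede, Bluff): Side B can switch to Push (0 → 3). Not NE.
(Hold, Push): Side A can switch to Concede (1 → 7). Not NE.
(Hold, Walk): Side A can switch to Concede (3 → 9). Not NE.
(Hold, Bluff): Side A can switch to Concede (2 → 5). Not NE.
(Push, Push): Side A can switch to Concede (2 → 7). Not NE.
(Walk, Push): Side A gets 8, best alternative 7; Side B gets 4, best alternative 3. No profitable deviation — NE.
(The remaining 4 profiles each have a profitable deviation by the same check.)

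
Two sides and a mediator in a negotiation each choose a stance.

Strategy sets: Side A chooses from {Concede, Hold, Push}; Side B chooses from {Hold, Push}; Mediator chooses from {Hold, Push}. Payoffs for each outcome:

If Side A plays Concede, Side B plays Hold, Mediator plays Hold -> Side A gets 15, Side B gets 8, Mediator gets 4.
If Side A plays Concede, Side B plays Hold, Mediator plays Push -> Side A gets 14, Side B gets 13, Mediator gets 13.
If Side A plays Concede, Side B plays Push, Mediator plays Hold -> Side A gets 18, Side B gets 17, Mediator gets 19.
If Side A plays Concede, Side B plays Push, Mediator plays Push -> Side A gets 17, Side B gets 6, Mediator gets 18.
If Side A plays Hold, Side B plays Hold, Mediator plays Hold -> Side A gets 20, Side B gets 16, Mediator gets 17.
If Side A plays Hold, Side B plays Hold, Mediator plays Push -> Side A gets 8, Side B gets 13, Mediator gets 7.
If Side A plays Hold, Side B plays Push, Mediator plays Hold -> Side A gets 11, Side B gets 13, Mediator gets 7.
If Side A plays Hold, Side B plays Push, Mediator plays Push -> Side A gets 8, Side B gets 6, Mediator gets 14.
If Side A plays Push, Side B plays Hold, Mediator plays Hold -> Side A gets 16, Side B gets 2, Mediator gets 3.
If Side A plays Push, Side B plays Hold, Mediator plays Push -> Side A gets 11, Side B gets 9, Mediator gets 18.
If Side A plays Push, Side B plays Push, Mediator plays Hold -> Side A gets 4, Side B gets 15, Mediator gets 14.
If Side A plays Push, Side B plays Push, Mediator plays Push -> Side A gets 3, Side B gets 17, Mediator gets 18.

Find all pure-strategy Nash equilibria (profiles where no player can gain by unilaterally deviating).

For each strategy profile, look for a profitable unilateral deviation.
(Concede, Hold, Hold): Side A can switch to Hold (15 → 20). Not NE.
(Concede, Hold, Push): Side A gets 14, best alternative 11; Side B gets 13, best alternative 6; Mediator gets 13, best alternative 4. No profitable deviation — NE.
(Concede, Push, Hold): Side A gets 18, best alternative 11; Side B gets 17, best alternative 8; Mediator gets 19, best alternative 18. No profitable deviation — NE.
(Concede, Push, Push): Side B can switch to Hold (6 → 13). Not NE.
(Hold, Hold, Hold): Side A gets 20, best alternative 16; Side B gets 16, best alternative 13; Mediator gets 17, best alternative 7. No profitable deviation — NE.
(Hold, Hold, Push): Side A can switch to Concede (8 → 14). Not NE.
(Hold, Push, Hold): Side A can switch to Concede (11 → 18). Not NE.
(Hold, Push, Push): Side A can switch to Concede (8 → 17). Not NE.
(Push, Hold, Hold): Side A can switch to Hold (16 → 20). Not NE.
(The remaining 3 profiles each have a profitable deviation by the same check.)

The pure Nash equilibria are (Concede, Hold, Push); (Concede, Push, Hold); (Hold, Hold, Hold).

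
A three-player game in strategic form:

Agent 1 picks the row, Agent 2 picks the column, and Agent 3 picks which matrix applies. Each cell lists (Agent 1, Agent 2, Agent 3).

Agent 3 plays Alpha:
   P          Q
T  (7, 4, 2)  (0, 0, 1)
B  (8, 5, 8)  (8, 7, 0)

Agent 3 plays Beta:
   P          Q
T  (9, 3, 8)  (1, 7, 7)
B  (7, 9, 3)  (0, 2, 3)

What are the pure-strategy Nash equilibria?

(T, P, Alpha): Agent 1 can switch to B (7 → 8). Not NE.
(T, P, Beta): Agent 2 can switch to Q (3 → 7). Not NE.
(T, Q, Alpha): Agent 1 can switch to B (0 → 8). Not NE.
(T, Q, Beta): Agent 1 gets 1, best alternative 0; Agent 2 gets 7, best alternative 3; Agent 3 gets 7, best alternative 1. No profitable deviation — NE.
(B, P, Alpha): Agent 2 can switch to Q (5 → 7). Not NE.
(B, P, Beta): Agent 1 can switch to T (7 → 9). Not NE.
(B, Q, Alpha): Agent 3 can switch to Beta (0 → 3). Not NE.
(B, Q, Beta): Agent 1 can switch to T (0 → 1). Not NE.

Pure NE: (T, Q, Beta)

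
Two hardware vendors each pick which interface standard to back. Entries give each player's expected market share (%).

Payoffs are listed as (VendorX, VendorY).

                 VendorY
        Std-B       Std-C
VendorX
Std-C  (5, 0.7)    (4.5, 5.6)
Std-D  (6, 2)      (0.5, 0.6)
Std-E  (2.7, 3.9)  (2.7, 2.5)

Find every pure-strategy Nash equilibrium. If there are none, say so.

Pure-strategy Nash equilibria: (Std-C, Std-C) and (Std-D, Std-B)

VendorX against Std-B: payoffs 5, 6, 2.7 → best response Std-D.
VendorX against Std-C: payoffs 4.5, 0.5, 2.7 → best response Std-C.
VendorY against Std-C: payoffs 0.7, 5.6 → best response Std-C.
VendorY against Std-D: payoffs 2, 0.6 → best response Std-B.
VendorY against Std-E: payoffs 3.9, 2.5 → best response Std-B.
Mutual best responses: (Std-C, Std-C); (Std-D, Std-B).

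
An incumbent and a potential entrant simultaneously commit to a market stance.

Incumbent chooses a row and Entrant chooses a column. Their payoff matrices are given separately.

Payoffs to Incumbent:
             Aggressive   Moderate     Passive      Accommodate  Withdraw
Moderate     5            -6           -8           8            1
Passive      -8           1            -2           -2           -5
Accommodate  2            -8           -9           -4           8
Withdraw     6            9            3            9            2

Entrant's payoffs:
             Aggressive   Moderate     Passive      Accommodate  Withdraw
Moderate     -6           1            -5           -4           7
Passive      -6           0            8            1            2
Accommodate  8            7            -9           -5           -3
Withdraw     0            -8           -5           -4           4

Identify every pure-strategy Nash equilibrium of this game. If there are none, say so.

There is no pure-strategy Nash equilibrium.

(Moderate, Aggressive): Incumbent can switch to Withdraw (5 → 6). Not NE.
(Moderate, Moderate): Incumbent can switch to Passive (-6 → 1). Not NE.
(Moderate, Passive): Incumbent can switch to Passive (-8 → -2). Not NE.
(Moderate, Accommodate): Incumbent can switch to Withdraw (8 → 9). Not NE.
(Moderate, Withdraw): Incumbent can switch to Accommodate (1 → 8). Not NE.
(Passive, Aggressive): Incumbent can switch to Moderate (-8 → 5). Not NE.
(The remaining 14 profiles each have a profitable deviation by the same check.)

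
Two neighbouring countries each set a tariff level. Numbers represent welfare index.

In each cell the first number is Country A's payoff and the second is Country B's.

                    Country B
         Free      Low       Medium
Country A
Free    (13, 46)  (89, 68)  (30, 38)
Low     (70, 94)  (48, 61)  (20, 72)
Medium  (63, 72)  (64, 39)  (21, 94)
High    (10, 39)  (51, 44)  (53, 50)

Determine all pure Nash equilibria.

The pure Nash equilibria are (Free, Low); (Low, Free); (High, Medium).

Mark each player's best response to every combination of opponents' strategies; a profile where every player is best-responding is a pure Nash equilibrium.
Country A against Free: payoffs 13, 70, 63, 10 → best response Low.
Country A against Low: payoffs 89, 48, 64, 51 → best response Free.
Country A against Medium: payoffs 30, 20, 21, 53 → best response High.
Country B against Free: payoffs 46, 68, 38 → best response Low.
Country B against Low: payoffs 94, 61, 72 → best response Free.
Country B against Medium: payoffs 72, 39, 94 → best response Medium.
Country B against High: payoffs 39, 44, 50 → best response Medium.
Mutual best responses: (Free, Low); (Low, Free); (High, Medium).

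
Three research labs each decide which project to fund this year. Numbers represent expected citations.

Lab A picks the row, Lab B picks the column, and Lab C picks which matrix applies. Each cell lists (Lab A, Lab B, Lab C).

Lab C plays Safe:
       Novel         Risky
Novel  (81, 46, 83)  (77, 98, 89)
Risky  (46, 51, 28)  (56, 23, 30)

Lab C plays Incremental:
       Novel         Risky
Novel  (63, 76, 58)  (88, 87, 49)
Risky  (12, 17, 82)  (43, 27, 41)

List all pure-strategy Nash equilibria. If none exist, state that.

(Novel, Novel, Safe): Lab B can switch to Risky (46 → 98). Not NE.
(Novel, Novel, Incremental): Lab B can switch to Risky (76 → 87). Not NE.
(Novel, Risky, Safe): Lab A gets 77, best alternative 56; Lab B gets 98, best alternative 46; Lab C gets 89, best alternative 49. No profitable deviation — NE.
(Novel, Risky, Incremental): Lab C can switch to Safe (49 → 89). Not NE.
(Risky, Novel, Safe): Lab A can switch to Novel (46 → 81). Not NE.
(Risky, Novel, Incremental): Lab A can switch to Novel (12 → 63). Not NE.
(Risky, Risky, Safe): Lab A can switch to Novel (56 → 77). Not NE.
(The remaining 1 profile has a profitable deviation by the same check.)

The unique pure-strategy Nash equilibrium is (Novel, Risky, Safe).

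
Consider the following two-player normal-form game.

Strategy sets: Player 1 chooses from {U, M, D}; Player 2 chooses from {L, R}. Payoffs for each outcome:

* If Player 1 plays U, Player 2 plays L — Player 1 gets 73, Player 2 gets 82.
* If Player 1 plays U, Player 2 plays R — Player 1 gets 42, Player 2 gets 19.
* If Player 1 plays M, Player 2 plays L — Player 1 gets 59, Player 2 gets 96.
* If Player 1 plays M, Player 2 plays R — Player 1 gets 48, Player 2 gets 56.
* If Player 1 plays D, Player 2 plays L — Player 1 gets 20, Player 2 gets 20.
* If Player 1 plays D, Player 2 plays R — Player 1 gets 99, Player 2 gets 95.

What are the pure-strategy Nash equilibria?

Player 1 against L: payoffs 73, 59, 20 → best response U.
Player 1 against R: payoffs 42, 48, 99 → best response D.
Player 2 against U: payoffs 82, 19 → best response L.
Player 2 against M: payoffs 96, 56 → best response L.
Player 2 against D: payoffs 20, 95 → best response R.
Mutual best responses: (U, L); (D, R).

The pure Nash equilibria are (U, L) and (D, R).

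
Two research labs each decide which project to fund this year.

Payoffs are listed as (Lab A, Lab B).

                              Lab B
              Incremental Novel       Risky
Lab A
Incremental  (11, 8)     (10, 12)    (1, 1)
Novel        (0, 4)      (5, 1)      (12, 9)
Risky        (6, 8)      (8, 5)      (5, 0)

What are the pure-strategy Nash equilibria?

(Incremental, Incremental): Lab B can switch to Novel (8 → 12). Not NE.
(Incremental, Novel): Lab A gets 10, best alternative 8; Lab B gets 12, best alternative 8. No profitable deviation — NE.
(Incremental, Risky): Lab A can switch to Novel (1 → 12). Not NE.
(Novel, Incremental): Lab A can switch to Incremental (0 → 11). Not NE.
(Novel, Novel): Lab A can switch to Incremental (5 → 10). Not NE.
(Novel, Risky): Lab A gets 12, best alternative 5; Lab B gets 9, best alternative 4. No profitable deviation — NE.
(Risky, Incremental): Lab A can switch to Incremental (6 → 11). Not NE.
(Risky, Novel): Lab A can switch to Incremental (8 → 10). Not NE.
(Risky, Risky): Lab A can switch to Novel (5 → 12). Not NE.

(Incremental, Novel) and (Novel, Risky)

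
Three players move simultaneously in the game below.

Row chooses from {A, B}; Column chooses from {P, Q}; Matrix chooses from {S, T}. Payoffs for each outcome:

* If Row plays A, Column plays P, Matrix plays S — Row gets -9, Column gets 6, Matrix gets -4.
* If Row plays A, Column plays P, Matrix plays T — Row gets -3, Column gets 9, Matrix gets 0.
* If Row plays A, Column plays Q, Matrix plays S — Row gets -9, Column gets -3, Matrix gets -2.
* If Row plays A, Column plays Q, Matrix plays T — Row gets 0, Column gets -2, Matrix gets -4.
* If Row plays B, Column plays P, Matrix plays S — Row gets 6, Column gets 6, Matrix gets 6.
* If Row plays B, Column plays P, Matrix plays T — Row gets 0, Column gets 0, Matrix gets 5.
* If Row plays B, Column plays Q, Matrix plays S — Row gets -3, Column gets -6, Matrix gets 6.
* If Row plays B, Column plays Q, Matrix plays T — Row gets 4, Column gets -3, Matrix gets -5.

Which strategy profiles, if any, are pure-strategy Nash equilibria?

For each player, find the best response to each opponent profile; mutual best responses are the pure NE.
Row against (P, S): payoffs -9, 6 → best response B.
Row against (P, T): payoffs -3, 0 → best response B.
Row against (Q, S): payoffs -9, -3 → best response B.
Row against (Q, T): payoffs 0, 4 → best response B.
Column against (A, S): payoffs 6, -3 → best response P.
Column against (A, T): payoffs 9, -2 → best response P.
Column against (B, S): payoffs 6, -6 → best response P.
Column against (B, T): payoffs 0, -3 → best response P.
Matrix against (A, P): payoffs -4, 0 → best response T.
Matrix against (A, Q): payoffs -2, -4 → best response S.
Matrix against (B, P): payoffs 6, 5 → best response S.
Matrix against (B, Q): payoffs 6, -5 → best response S.
Mutual best responses: (B, P, S).

(B, P, S)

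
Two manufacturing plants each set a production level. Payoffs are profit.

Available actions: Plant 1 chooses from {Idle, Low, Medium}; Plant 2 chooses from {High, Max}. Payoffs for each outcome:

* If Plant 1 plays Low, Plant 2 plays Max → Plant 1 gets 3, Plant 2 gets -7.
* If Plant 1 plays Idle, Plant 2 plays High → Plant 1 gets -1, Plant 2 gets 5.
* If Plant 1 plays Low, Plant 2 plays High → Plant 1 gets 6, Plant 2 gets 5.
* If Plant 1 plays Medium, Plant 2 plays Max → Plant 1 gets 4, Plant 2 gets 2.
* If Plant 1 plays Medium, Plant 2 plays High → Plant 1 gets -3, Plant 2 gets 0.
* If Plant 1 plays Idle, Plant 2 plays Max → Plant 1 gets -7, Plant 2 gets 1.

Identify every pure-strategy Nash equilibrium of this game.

For each player, find the best response to each opponent profile; mutual best responses are the pure NE.
Plant 1 against High: payoffs -1, 6, -3 → best response Low.
Plant 1 against Max: payoffs -7, 3, 4 → best response Medium.
Plant 2 against Idle: payoffs 5, 1 → best response High.
Plant 2 against Low: payoffs 5, -7 → best response High.
Plant 2 against Medium: payoffs 0, 2 → best response Max.
Mutual best responses: (Low, High); (Medium, Max).

The pure Nash equilibria are (Low, High) and (Medium, Max).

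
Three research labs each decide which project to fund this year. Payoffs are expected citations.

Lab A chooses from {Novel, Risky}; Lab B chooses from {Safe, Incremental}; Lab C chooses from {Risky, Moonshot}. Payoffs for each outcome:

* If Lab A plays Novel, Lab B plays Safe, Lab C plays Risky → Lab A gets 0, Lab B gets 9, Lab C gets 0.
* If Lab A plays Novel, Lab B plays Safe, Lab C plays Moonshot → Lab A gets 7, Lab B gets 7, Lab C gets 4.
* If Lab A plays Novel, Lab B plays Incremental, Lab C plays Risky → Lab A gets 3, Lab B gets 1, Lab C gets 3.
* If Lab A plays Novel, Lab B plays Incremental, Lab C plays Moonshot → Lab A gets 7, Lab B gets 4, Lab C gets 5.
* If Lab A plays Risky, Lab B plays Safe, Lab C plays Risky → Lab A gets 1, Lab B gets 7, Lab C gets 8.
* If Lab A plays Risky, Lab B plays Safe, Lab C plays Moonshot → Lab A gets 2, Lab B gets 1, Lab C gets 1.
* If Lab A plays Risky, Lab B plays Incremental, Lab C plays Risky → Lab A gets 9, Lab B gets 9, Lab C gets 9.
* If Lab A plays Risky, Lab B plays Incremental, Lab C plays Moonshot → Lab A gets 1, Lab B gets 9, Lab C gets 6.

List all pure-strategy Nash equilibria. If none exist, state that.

(Novel, Safe, Risky): Lab A can switch to Risky (0 → 1). Not NE.
(Novel, Safe, Moonshot): Lab A gets 7, best alternative 2; Lab B gets 7, best alternative 4; Lab C gets 4, best alternative 0. No profitable deviation — NE.
(Novel, Incremental, Risky): Lab A can switch to Risky (3 → 9). Not NE.
(Novel, Incremental, Moonshot): Lab B can switch to Safe (4 → 7). Not NE.
(Risky, Safe, Risky): Lab B can switch to Incremental (7 → 9). Not NE.
(Risky, Safe, Moonshot): Lab A can switch to Novel (2 → 7). Not NE.
(Risky, Incremental, Risky): Lab A gets 9, best alternative 3; Lab B gets 9, best alternative 7; Lab C gets 9, best alternative 6. No profitable deviation — NE.
(Risky, Incremental, Moonshot): Lab A can switch to Novel (1 → 7). Not NE.

(Novel, Safe, Moonshot) and (Risky, Incremental, Risky)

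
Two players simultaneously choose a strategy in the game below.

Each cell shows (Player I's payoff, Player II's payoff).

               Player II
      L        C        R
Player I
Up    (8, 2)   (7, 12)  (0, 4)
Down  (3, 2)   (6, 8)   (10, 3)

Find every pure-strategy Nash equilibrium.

Player I against L: payoffs 8, 3 → best response Up.
Player I against C: payoffs 7, 6 → best response Up.
Player I against R: payoffs 0, 10 → best response Down.
Player II against Up: payoffs 2, 12, 4 → best response C.
Player II against Down: payoffs 2, 8, 3 → best response C.
Mutual best responses: (Up, C).

(Up, C)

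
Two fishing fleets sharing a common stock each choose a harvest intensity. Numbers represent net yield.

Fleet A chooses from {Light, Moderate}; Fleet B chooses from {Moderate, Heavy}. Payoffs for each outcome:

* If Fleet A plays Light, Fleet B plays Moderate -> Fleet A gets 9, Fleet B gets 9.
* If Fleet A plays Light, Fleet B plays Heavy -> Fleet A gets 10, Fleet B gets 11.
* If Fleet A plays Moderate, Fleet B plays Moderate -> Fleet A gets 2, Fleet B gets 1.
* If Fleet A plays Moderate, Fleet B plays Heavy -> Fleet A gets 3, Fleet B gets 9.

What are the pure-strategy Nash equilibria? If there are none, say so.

Fleet A against Moderate: payoffs 9, 2 → best response Light.
Fleet A against Heavy: payoffs 10, 3 → best response Light.
Fleet B against Light: payoffs 9, 11 → best response Heavy.
Fleet B against Moderate: payoffs 1, 9 → best response Heavy.
Mutual best responses: (Light, Heavy).

Pure NE: (Light, Heavy)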